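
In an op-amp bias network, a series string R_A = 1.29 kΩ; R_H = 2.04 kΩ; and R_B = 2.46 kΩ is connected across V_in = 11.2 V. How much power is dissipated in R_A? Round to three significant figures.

ΣR = 5.790 kΩ → I = 11.2/5.790 = 1.934 mA.
V(R_A) = I·R = 2.495 V; P = V·I = 2.495 × 1.934 = 4.827 mW.

P ≈ 4.83 mW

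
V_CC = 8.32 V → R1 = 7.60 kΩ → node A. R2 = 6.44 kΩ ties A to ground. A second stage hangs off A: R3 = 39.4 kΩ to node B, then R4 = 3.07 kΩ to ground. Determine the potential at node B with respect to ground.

V_B ≈ 0.255 V

Looking into the second stage from A: R3 + R4 = 42.47 kΩ appears in parallel with R2.
Effective lower resistance at A: R2 ‖ 42.47 = 5.592 kΩ.
First divider: V_A = V_CC · 5.592/(7.60 + 5.592) = 3.527 V.
V_B = V_A × 0.07229 = 0.2549 V.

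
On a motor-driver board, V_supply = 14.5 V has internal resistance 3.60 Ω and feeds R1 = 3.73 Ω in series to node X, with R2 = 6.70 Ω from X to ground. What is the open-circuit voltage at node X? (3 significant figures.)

V_th ≈ 6.92 V

R1' = 3.60 + 3.73 = 7.330 Ω (source resistance + R1).
V_th is the unloaded tap voltage: V_supply · R2/(R1'+R2) = 14.5 × 0.4775 = 6.924 V.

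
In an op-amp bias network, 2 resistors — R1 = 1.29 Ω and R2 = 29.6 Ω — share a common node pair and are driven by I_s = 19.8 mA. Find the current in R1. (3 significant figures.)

I ≈ 19.0 mA

With just two branches, the current splits inversely with resistance.
So I = 19.8 × 29.6/30.89 = 18.97 mA.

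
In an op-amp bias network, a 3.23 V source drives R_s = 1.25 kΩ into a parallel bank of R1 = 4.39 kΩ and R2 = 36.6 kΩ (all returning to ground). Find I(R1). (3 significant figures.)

I ≈ 0.558 mA

Parallel bank: R_p = 1/(1/4.39 + 1/36.6) = 3.920 kΩ.
V_A by voltage divider: V_A = 3.23 × 3.920/(1.25 + 3.920) = 2.449 V.
I(R1) = V_A / R1 = 2.449/4.39 = 0.5579 mA.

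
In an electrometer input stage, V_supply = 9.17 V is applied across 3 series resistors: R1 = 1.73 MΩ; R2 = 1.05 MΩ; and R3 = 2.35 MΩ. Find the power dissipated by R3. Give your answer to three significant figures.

P ≈ 7.51 µW

The common current is I = 9.17/5.130 = 1.788 µA.
P = I²R = 3.195 × 2.35 = 7.509 µW.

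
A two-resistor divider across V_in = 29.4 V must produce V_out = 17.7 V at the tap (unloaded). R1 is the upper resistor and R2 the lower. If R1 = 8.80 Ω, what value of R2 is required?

V_out/V_in = R2/(R1+R2) = 0.6020.
R2 = R1 · 0.6020/(1 − 0.6020) = 13.31 Ω.

R2 ≈ 13.3 Ω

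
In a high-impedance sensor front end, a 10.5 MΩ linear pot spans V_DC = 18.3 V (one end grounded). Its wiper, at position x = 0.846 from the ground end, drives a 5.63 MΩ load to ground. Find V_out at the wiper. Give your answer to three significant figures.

Lower segment x·R_p = 8.883 MΩ; upper segment (1−x)·R_p = 1.617 MΩ.
Lower segment in parallel with the load: 8.883 ‖ 5.63 = 3.446 MΩ.
V_out = 18.3 × 3.446/(1.617 + 3.446) = 12.46 V.
(Unloaded: V_out = x·V_DC = 15.5 V.)

V_out ≈ 12.5 V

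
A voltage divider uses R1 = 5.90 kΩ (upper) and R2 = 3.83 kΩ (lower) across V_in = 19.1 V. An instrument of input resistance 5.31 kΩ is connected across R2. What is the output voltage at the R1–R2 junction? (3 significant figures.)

R2 ‖ R_L = (3.83 × 5.31)/(3.83 + 5.31) = 2.225 kΩ.
Then V_out = V_in · R2'/(R1 + R2') = 19.1 × 2.225/8.125 = 5.231 V.

V_out ≈ 5.23 V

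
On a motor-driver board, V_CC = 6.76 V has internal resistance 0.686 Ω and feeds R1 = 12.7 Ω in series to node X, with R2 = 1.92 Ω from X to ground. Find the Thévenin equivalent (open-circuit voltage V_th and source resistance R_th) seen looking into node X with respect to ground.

V_th ≈ 0.848 V, R_th ≈ 1.68 Ω

R1' = 0.686 + 12.7 = 13.39 Ω (source resistance + R1).
With X open, the divider is unloaded: V_th = 6.76 × 1.92/15.31 = 0.8480 V.
With V_CC suppressed (replaced by a short), R_th = R1' ‖ R2 = (13.39 × 1.92)/(13.39 + 1.92) = 1.679 Ω.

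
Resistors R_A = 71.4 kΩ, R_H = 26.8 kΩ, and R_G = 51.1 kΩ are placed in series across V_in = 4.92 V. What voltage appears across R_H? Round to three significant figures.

V ≈ 0.883 V

Series total: ΣR = 71.4 + 26.8 + 51.1 = 149.3 kΩ.
By the voltage-divider rule, V = 4.92 × 26.80/149.3 = 0.8832 V.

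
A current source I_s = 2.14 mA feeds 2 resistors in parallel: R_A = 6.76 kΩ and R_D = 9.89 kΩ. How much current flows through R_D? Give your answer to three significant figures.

I ≈ 0.869 mA

With just two branches, the current splits inversely with resistance.
I(R_D) = 2.14 × 6.76/(6.76 + 9.89) = 2.14 × 0.4060 = 0.8689 mA.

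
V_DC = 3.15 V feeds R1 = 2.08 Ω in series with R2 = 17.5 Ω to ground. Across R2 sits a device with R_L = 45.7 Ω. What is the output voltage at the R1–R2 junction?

First combine the lower leg with the load: R2 ‖ R_L = 12.65 Ω.
Voltage divider with the loaded lower leg: V_out = 3.15 × 12.65/(2.08 + 12.65) = 3.15 × 0.8588 = 2.705 V.
(Unloaded it would be 2.82 V; the load pulls it down.)

V_out ≈ 2.71 V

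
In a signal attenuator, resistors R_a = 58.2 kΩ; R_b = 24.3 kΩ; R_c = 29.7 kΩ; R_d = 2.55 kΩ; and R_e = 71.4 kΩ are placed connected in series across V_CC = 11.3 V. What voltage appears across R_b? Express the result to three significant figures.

Series total: ΣR = 58.2 + 24.3 + 29.7 + 2.55 + 71.4 = 186.2 kΩ.
Voltage divider: V = V_CC · (24.30 / 186.2) = 11.3 × 0.1305 = 1.475 V.

V ≈ 1.48 V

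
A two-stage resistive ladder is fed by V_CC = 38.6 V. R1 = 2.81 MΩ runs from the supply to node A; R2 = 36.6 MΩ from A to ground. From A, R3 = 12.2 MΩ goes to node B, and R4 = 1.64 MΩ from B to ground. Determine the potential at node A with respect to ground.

V_A ≈ 30.2 V

The second stage (R3 + R4 = 13.84 MΩ) loads node A in parallel with R2.
R2 ‖ (R3+R4) = 10.04 MΩ.
So V_A = 38.6 × 0.7814 = 30.16 V.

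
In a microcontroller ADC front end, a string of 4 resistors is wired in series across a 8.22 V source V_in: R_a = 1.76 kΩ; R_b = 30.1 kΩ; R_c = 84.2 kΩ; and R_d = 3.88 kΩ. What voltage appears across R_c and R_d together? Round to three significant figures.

V ≈ 6.04 V

ΣR = 1.76 + 30.1 + 84.2 + 3.88 = 119.9 kΩ.
R_{R_c..R_d} = 84.2 + 3.88 = 88.08 kΩ.
Voltage divider: V = V_in · (88.08 / 119.9) = 8.22 × 0.7344 = 6.036 V.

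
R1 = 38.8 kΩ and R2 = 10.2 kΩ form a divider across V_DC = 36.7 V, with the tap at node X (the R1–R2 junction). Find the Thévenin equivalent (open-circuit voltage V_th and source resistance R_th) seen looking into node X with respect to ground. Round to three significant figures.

V_th is the unloaded tap voltage: V_DC · R2/(R1+R2) = 36.7 × 0.2082 = 7.640 V.
Zeroing V_DC shorts the top of R1 to ground, so R_th = R1 ‖ R2 = 8.077 kΩ.

V_th ≈ 7.64 V, R_th ≈ 8.08 kΩ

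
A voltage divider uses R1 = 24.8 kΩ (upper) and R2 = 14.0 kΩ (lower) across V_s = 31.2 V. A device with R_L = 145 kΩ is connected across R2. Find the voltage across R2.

V_out ≈ 10.6 V

R2 ‖ R_L = (14.0 × 145)/(14.0 + 145) = 12.77 kΩ.
Voltage divider with the loaded lower leg: V_out = 31.2 × 12.77/(24.8 + 12.77) = 31.2 × 0.3399 = 10.60 V.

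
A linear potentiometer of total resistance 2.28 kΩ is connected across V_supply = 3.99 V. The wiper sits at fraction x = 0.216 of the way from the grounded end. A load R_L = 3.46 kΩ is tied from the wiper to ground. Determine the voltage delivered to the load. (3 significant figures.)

V_out ≈ 0.775 V

The pot divides into 1.788 kΩ above the wiper and 0.4925 kΩ below.
(x·R_p) ‖ R_L = 0.4311 kΩ.
V_out = 3.99 × 0.4311/(1.788 + 0.4311) = 0.7753 V.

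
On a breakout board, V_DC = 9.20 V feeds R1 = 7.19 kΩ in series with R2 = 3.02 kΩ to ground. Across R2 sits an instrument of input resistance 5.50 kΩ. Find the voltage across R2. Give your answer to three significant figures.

V_out ≈ 1.96 V

R2 ‖ R_L = (3.02 × 5.50)/(3.02 + 5.50) = 1.950 kΩ.
Now apply the divider: V_out = 9.20 × 0.2133 = 1.962 V.
(Unloaded it would be 2.72 V; the load pulls it down.)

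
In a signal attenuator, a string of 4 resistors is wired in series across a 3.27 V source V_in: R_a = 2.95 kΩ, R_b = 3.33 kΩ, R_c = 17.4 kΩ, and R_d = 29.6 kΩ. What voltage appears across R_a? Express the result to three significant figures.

Series total: ΣR = 2.95 + 3.33 + 17.4 + 29.6 = 53.28 kΩ.
V = V_in · R/ΣR = 3.27 × 0.05537 = 0.1811 V.

V ≈ 0.181 V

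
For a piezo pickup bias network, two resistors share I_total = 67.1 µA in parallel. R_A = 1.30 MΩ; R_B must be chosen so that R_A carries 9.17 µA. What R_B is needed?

R_B ≈ 0.206 MΩ

Two-branch current divider: I_A = I_total · R_B/(R_A + R_B).
With f = 0.1367, R_B = R_A · f/(1−f) = 1.30 × 0.1583 = 0.2058 MΩ.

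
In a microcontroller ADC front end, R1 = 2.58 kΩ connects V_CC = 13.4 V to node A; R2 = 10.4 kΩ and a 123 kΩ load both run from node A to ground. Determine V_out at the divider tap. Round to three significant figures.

First combine the lower leg with the load: R2 ‖ R_L = 9.589 kΩ.
Voltage divider with the loaded lower leg: V_out = 13.4 × 9.589/(2.58 + 9.589) = 13.4 × 0.7880 = 10.56 V.

V_out ≈ 10.6 V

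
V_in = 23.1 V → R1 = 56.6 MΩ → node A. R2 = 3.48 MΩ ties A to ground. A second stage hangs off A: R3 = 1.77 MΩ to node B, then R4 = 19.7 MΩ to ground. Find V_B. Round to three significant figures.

The second stage (R3 + R4 = 21.47 MΩ) loads node A in parallel with R2.
Effective lower resistance at A: R2 ‖ 21.47 = 2.995 MΩ.
First divider: V_A = V_in · 2.995/(56.6 + 2.995) = 1.161 V.
V_B = V_A × 0.9176 = 1.065 V.

V_B ≈ 1.07 V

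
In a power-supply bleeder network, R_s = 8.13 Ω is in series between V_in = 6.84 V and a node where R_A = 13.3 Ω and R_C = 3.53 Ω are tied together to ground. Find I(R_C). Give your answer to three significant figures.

I ≈ 0.495 A

Combine the parallel branches: R_p = (1/13.3 + 1/3.53)⁻¹ = 2.790 Ω.
V_A = 6.84 × 2.790/10.92 = 1.747 V.
I(R_C) = V_A / R_C = 1.747/3.53 = 0.4950 A.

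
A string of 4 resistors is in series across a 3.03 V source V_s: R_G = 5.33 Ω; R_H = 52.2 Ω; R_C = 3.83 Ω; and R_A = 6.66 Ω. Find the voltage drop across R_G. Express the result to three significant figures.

ΣR = 5.33 + 52.2 + 3.83 + 6.66 = 68.02 Ω.
Voltage divider: V = V_s · (5.330 / 68.02) = 3.03 × 0.07836 = 0.2374 V.

V ≈ 0.237 V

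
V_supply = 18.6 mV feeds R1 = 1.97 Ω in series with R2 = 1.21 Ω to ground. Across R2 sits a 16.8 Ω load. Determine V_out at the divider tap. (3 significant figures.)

First combine the lower leg with the load: R2 ‖ R_L = 1.129 Ω.
Then V_out = V_supply · R2'/(R1 + R2') = 18.6 × 1.129/3.099 = 6.775 mV.

V_out ≈ 6.78 mV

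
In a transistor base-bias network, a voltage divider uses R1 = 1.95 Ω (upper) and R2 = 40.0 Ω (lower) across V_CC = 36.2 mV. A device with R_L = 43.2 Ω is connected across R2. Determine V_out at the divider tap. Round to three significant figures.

V_out ≈ 33.1 mV

R2 ‖ R_L = (40.0 × 43.2)/(40.0 + 43.2) = 20.77 Ω.
Then V_out = V_CC · R2'/(R1 + R2') = 36.2 × 20.77/22.72 = 33.09 mV.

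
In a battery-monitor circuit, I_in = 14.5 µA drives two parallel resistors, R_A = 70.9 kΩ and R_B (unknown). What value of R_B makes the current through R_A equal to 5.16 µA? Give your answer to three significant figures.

R_B ≈ 39.2 kΩ

The fraction through R_A equals R_B/(R_A+R_B).
5.16/14.5 = R_B/(R_A + R_B) → R_B = R_A · (0.3559)/(1 − 0.3559) = 70.9 × 0.5525 = 39.17 kΩ.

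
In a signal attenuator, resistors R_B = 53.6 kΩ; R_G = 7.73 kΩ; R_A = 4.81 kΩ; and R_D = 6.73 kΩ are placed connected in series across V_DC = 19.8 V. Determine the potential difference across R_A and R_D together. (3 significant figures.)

V ≈ 3.14 V

ΣR = 53.6 + 7.73 + 4.81 + 6.73 = 72.87 kΩ.
R_{R_A..R_D} = 4.81 + 6.73 = 11.54 kΩ.
V = V_DC · R/ΣR = 19.8 × 0.1584 = 3.136 V.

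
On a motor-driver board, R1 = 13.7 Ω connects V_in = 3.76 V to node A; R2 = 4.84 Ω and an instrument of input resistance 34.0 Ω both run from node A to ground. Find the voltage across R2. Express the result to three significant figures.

R2 ‖ R_L = (4.84 × 34.0)/(4.84 + 34.0) = 4.237 Ω.
Now apply the divider: V_out = 3.76 × 0.2362 = 0.8881 V.

V_out ≈ 0.888 V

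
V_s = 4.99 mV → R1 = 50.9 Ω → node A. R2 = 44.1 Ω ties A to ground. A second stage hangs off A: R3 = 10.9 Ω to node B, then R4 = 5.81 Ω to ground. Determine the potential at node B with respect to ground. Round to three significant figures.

V_B ≈ 0.334 mV

Node A sees R2 in parallel with the series input of stage 2, R3 + R4 = 16.71 Ω.
R2 ‖ (R3+R4) = 12.12 Ω.
So V_A = 4.99 × 0.1923 = 0.9596 mV.
Stage 2 is unloaded, so V_B = V_A · R4/(R3+R4) = 0.9596 × 5.81/16.71 = 0.3336 mV.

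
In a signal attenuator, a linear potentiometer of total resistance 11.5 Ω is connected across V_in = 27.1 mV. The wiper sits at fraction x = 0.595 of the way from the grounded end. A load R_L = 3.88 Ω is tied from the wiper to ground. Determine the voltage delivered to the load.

Lower segment x·R_p = 6.842 Ω; upper segment (1−x)·R_p = 4.658 Ω.
(x·R_p) ‖ R_L = 2.476 Ω.
Then V_out = V_in · 2.476/(4.658 + 2.476) = 9.406 mV.

V_out ≈ 9.41 mV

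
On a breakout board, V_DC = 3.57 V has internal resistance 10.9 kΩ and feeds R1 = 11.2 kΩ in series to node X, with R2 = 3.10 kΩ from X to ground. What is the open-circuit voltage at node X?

R1' = 10.9 + 11.2 = 22.10 kΩ (source resistance + R1).
Open-circuit (no load on X): V_th = V_DC · R2/(R1' + R2) = 3.57 × 3.10/(22.10 + 3.10) = 0.4392 V.

V_th ≈ 0.439 V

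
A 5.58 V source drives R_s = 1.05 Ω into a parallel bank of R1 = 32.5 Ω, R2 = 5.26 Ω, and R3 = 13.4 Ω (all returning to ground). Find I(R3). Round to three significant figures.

I ≈ 0.318 A

Parallel bank: R_p = 1/(1/32.5 + 1/5.26 + 1/13.4) = 3.384 Ω.
V_A = 5.58 × 3.384/4.434 = 4.259 V.
I(R3) = V_A / R3 = 4.259/13.4 = 0.3178 A.
(Equivalently: I_total = 1.258 A, then current-divider fraction G_k/ΣG = 0.2525.)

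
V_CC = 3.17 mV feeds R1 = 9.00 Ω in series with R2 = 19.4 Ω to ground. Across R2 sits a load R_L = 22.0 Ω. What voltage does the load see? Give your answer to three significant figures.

V_out ≈ 1.69 mV

The load sits in parallel with R2, giving an effective lower resistance R2' = R2·R_L/(R2+R_L) = 10.31 Ω.
Then V_out = V_CC · R2'/(R1 + R2') = 3.17 × 10.31/19.31 = 1.692 mV.
(Unloaded it would be 2.17 mV; the load pulls it down.)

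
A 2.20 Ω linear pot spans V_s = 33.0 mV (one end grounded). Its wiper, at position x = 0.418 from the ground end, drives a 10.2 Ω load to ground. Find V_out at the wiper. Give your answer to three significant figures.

V_out ≈ 13.1 mV

The pot divides into 1.280 Ω above the wiper and 0.9196 Ω below.
R_L loads the lower segment: effective lower R = 0.8435 Ω.
Loaded-divider output: V_out = 33.0 × 0.3972 = 13.11 mV.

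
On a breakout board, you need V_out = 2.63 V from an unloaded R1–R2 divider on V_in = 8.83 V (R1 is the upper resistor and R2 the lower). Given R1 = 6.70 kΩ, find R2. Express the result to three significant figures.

R2 ≈ 2.84 kΩ

Required fraction k = V_out/V_in = 0.2978.
Rearranging, R2 = R1·k/(1−k) = 6.70 × 0.4242 = 2.842 kΩ.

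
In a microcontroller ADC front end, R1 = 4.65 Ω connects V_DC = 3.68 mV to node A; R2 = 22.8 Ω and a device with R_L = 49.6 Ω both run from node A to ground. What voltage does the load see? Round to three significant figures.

R2 ‖ R_L = (22.8 × 49.6)/(22.8 + 49.6) = 15.62 Ω.
Then V_out = V_DC · R2'/(R1 + R2') = 3.68 × 15.62/20.27 = 2.836 mV.
(Unloaded it would be 3.06 mV; the load pulls it down.)

V_out ≈ 2.84 mV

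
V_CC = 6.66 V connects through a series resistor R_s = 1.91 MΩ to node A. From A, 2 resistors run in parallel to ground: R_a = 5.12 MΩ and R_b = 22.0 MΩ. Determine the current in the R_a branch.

Combine the parallel branches: R_p = (1/5.12 + 1/22.0)⁻¹ = 4.153 MΩ.
V_A by voltage divider: V_A = 6.66 × 4.153/(1.91 + 4.153) = 4.562 V.
Branch current I = V_A/R_a = 4.562/5.12 = 0.8910 µA.
(Equivalently: I_total = 1.098 µA, then current-divider fraction G_k/ΣG = 0.8112.)

I ≈ 0.891 µA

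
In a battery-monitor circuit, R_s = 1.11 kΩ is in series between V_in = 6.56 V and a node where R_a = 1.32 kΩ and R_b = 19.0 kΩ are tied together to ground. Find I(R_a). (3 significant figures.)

I ≈ 2.62 mA

Equivalent of the parallel group: R_p = 1.234 kΩ.
Node voltage V_A = V_in · R_p/(R_s + R_p) = 6.56 × 0.5265 = 3.454 V.
Branch current I = V_A/R_a = 3.454/1.32 = 2.617 mA.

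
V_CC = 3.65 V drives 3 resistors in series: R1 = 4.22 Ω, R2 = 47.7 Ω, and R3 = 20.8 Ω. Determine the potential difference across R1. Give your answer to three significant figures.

V ≈ 0.212 V

Series total: ΣR = 4.22 + 47.7 + 20.8 = 72.72 Ω.
Voltage divider: V = V_CC · (4.220 / 72.72) = 3.65 × 0.05803 = 0.2118 V.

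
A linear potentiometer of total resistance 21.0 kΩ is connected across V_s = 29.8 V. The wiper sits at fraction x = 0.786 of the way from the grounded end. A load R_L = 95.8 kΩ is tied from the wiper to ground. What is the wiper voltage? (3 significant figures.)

V_out ≈ 22.6 V

Lower segment x·R_p = 16.51 kΩ; upper segment (1−x)·R_p = 4.494 kΩ.
(x·R_p) ‖ R_L = 14.08 kΩ.
Loaded-divider output: V_out = 29.8 × 0.7580 = 22.59 V.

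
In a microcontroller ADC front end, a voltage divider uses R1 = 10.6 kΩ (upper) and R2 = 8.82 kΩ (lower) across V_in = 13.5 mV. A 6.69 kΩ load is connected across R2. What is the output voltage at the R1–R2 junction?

V_out ≈ 3.57 mV

The load sits in parallel with R2, giving an effective lower resistance R2' = R2·R_L/(R2+R_L) = 3.804 kΩ.
Voltage divider with the loaded lower leg: V_out = 13.5 × 3.804/(10.6 + 3.804) = 13.5 × 0.2641 = 3.566 mV.
(Unloaded it would be 6.13 mV; the load pulls it down.)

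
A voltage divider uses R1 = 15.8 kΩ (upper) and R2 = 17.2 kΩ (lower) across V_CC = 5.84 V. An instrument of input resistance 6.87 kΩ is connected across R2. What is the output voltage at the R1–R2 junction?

First combine the lower leg with the load: R2 ‖ R_L = 4.909 kΩ.
Voltage divider with the loaded lower leg: V_out = 5.84 × 4.909/(15.8 + 4.909) = 5.84 × 0.2371 = 1.384 V.
(Unloaded it would be 3.04 V; the load pulls it down.)

V_out ≈ 1.38 V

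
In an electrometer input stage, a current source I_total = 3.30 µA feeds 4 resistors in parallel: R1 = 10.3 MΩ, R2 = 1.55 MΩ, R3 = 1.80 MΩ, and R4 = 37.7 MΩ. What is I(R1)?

ΣG = 1/10.3 + 1/1.55 + 1/1.80 + 1/37.7 = 1.324.
By the current-divider rule, I = I_total · G_k/ΣG = 3.30 × 0.07331 = 0.2419 µA.

I ≈ 0.242 µA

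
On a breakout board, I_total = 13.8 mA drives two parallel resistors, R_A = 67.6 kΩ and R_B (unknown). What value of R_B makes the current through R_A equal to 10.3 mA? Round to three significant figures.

R_B ≈ 199 kΩ

Two-branch current divider: I_A = I_total · R_B/(R_A + R_B).
10.3/13.8 = R_B/(R_A + R_B) → R_B = R_A · (0.7464)/(1 − 0.7464) = 67.6 × 2.943 = 198.9 kΩ.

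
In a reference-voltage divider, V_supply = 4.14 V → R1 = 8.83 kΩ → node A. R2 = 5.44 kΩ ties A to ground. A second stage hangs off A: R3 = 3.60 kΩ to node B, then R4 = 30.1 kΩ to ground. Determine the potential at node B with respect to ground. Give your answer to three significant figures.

Looking into the second stage from A: R3 + R4 = 33.70 kΩ appears in parallel with R2.
R2 ‖ (R3+R4) = 4.684 kΩ.
V_A = 4.14 × 4.684/(8.83 + 4.684) = 1.435 V.
Then the unloaded second divider: V_B = V_A × R4/(R3+R4) = 1.435 × 0.8932 = 1.282 V.

V_B ≈ 1.28 V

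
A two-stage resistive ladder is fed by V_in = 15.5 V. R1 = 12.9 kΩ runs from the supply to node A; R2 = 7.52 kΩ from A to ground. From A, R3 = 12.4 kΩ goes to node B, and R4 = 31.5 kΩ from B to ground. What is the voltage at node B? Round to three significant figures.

V_B ≈ 3.70 V

Looking into the second stage from A: R3 + R4 = 43.90 kΩ appears in parallel with R2.
Effective lower resistance at A: R2 ‖ 43.90 = 6.420 kΩ.
First divider: V_A = V_in · 6.420/(12.9 + 6.420) = 5.151 V.
Then the unloaded second divider: V_B = V_A × R4/(R3+R4) = 5.151 × 0.7175 = 3.696 V.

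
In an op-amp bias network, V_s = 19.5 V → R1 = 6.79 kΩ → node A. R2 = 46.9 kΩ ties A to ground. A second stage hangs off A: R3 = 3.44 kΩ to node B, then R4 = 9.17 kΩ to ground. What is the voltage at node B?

Node A sees R2 in parallel with the series input of stage 2, R3 + R4 = 12.61 kΩ.
R2 ‖ (R3+R4) = 9.938 kΩ.
So V_A = 19.5 × 0.5941 = 11.58 V.
Then the unloaded second divider: V_B = V_A × R4/(R3+R4) = 11.58 × 0.7272 = 8.424 V.

V_B ≈ 8.42 V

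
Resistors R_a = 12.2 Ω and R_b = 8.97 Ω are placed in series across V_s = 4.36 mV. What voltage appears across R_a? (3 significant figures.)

V ≈ 2.51 mV

Total series resistance ΣR = 12.2 + 8.97 = 21.17 Ω.
Voltage divider: V = V_s · (12.20 / 21.17) = 4.36 × 0.5763 = 2.513 mV.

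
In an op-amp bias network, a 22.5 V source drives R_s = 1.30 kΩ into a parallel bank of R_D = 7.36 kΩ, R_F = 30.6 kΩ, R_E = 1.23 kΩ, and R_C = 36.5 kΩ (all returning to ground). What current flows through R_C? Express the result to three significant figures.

I ≈ 0.267 mA

Equivalent of the parallel group: R_p = 0.9911 kΩ.
V_A by voltage divider: V_A = 22.5 × 0.9911/(1.30 + 0.9911) = 9.733 V.
Branch current I = V_A/R_C = 9.733/36.5 = 0.2667 mA.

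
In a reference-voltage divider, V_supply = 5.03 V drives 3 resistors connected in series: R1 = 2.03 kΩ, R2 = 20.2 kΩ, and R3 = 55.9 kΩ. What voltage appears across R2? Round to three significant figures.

V ≈ 1.30 V

Series total: ΣR = 2.03 + 20.2 + 55.9 = 78.13 kΩ.
Voltage divider: V = V_supply · (20.20 / 78.13) = 5.03 × 0.2585 = 1.300 V.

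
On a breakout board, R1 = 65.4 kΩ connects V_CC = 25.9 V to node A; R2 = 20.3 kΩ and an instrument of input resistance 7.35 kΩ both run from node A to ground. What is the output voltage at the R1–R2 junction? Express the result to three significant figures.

First combine the lower leg with the load: R2 ‖ R_L = 5.396 kΩ.
Then V_out = V_CC · R2'/(R1 + R2') = 25.9 × 5.396/70.80 = 1.974 V.

V_out ≈ 1.97 V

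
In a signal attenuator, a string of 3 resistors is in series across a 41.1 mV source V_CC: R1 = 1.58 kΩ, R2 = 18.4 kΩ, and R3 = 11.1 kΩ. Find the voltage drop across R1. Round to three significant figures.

Total series resistance ΣR = 1.58 + 18.4 + 11.1 = 31.08 kΩ.
V = V_CC · R/ΣR = 41.1 × 0.05084 = 2.089 mV.

V ≈ 2.09 mV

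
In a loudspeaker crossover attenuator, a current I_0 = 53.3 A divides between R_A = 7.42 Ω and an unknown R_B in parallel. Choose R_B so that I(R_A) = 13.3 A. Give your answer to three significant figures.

R_B ≈ 2.47 Ω

Two-branch current divider: I_A = I_0 · R_B/(R_A + R_B).
With f = 0.2495, R_B = R_A · f/(1−f) = 7.42 × 0.3325 = 2.467 Ω.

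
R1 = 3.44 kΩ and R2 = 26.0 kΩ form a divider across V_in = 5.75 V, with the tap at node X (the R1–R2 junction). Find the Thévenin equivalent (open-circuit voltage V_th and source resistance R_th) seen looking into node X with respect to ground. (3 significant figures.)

V_th ≈ 5.08 V, R_th ≈ 3.04 kΩ

Open-circuit (no load on X): V_th = V_in · R2/(R1 + R2) = 5.75 × 26.0/(3.440 + 26.0) = 5.078 V.
Looking into X with the source shorted: R_th = R1·R2/(R1+R2) = 3.440 × 26.0/29.44 = 3.038 kΩ.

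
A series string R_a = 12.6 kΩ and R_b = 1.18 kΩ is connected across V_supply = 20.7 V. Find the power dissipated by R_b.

P ≈ 2.66 mW

The common current is I = 20.7/13.78 = 1.502 mA.
V(R_b) = I·R = 1.773 V; P = V·I = 1.773 × 1.502 = 2.663 mW.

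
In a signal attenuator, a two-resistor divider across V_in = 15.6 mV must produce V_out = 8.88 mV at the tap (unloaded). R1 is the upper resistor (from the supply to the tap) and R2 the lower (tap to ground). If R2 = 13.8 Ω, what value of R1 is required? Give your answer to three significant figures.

R1 ≈ 10.4 Ω

The divider ratio is R2/(R1+R2) = 8.88/15.6 = 0.5692.
So R1 = R2 · (V_in/V_out − 1) = 13.8 × (15.6/8.88 − 1) = 13.8 × 0.7568 = 10.44 Ω.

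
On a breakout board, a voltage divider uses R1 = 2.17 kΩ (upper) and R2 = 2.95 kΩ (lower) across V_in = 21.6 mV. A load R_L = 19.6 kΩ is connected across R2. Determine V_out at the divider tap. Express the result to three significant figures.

V_out ≈ 11.7 mV

R2 ‖ R_L = (2.95 × 19.6)/(2.95 + 19.6) = 2.564 kΩ.
Voltage divider with the loaded lower leg: V_out = 21.6 × 2.564/(2.17 + 2.564) = 21.6 × 0.5416 = 11.70 mV.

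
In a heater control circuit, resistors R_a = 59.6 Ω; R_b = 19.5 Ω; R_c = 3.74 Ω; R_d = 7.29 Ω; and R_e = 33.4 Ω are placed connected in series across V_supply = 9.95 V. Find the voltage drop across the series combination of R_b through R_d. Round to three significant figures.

V ≈ 2.46 V

Total series resistance ΣR = 59.6 + 19.5 + 3.74 + 7.29 + 33.4 = 123.5 Ω.
R_{R_b..R_d} = 19.5 + 3.74 + 7.29 = 30.53 Ω.
V = V_supply · R/ΣR = 9.95 × 0.2471 = 2.459 V.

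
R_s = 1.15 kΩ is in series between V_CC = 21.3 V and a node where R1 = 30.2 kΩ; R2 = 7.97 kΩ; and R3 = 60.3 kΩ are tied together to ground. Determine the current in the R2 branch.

I ≈ 2.22 mA

Equivalent of the parallel group: R_p = 5.709 kΩ.
Node voltage V_A = V_CC · R_p/(R_s + R_p) = 21.3 × 0.8323 = 17.73 V.
I(R2) = V_A / R2 = 17.73/7.97 = 2.224 mA.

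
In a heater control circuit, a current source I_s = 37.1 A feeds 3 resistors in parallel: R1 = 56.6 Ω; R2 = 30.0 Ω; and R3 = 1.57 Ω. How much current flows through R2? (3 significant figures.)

I ≈ 1.80 A

Total conductance ΣG = 1/56.6 + 1/30.0 + 1/1.57 = 0.6879 (units of 1/Ω).
Current divider: I(R2) = I_s · G_k/ΣG = 37.1 × (0.03333/0.6879) = 37.1 × 0.04845 = 1.798 A.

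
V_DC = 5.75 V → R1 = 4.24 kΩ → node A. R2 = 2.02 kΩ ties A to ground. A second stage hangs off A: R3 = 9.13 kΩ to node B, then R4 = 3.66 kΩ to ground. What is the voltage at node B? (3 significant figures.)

Node A sees R2 in parallel with the series input of stage 2, R3 + R4 = 12.79 kΩ.
R2 ‖ (R3+R4) = 1.744 kΩ.
V_A = 5.75 × 1.744/(4.24 + 1.744) = 1.676 V.
Then the unloaded second divider: V_B = V_A × R4/(R3+R4) = 1.676 × 0.2862 = 0.4796 V.

V_B ≈ 0.480 V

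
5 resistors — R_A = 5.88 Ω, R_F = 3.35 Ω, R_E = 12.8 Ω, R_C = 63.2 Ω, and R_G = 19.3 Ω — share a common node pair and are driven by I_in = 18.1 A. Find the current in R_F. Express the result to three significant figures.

Total conductance ΣG = 1/5.88 + 1/3.35 + 1/12.8 + 1/63.2 + 1/19.3 = 0.6143 (units of 1/Ω).
Current divider: I(R_F) = I_in · G_k/ΣG = 18.1 × (0.2985/0.6143) = 18.1 × 0.4859 = 8.795 A.

I ≈ 8.79 A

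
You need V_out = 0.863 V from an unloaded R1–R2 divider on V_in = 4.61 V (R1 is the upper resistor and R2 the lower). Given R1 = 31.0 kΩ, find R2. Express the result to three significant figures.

R2 ≈ 7.14 kΩ

The divider ratio is R2/(R1+R2) = 0.863/4.61 = 0.1872.
So R2 = R1 · V_out/(V_in − V_out) = 31.0 × 0.863/(4.61 − 0.863) = 31.0 × 0.2303 = 7.140 kΩ.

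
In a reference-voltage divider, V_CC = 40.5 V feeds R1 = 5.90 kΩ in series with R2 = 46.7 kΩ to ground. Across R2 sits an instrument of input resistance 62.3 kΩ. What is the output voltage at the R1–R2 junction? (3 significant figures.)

V_out ≈ 33.2 V

R2 ‖ R_L = (46.7 × 62.3)/(46.7 + 62.3) = 26.69 kΩ.
Voltage divider with the loaded lower leg: V_out = 40.5 × 26.69/(5.90 + 26.69) = 40.5 × 0.8190 = 33.17 V.
(Unloaded it would be 36.0 V; the load pulls it down.)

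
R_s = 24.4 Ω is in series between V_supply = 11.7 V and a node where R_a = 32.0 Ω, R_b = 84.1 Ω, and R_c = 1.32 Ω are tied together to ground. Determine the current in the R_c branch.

I ≈ 0.432 A

Parallel bank: R_p = 1/(1/32.0 + 1/84.1 + 1/1.32) = 1.249 Ω.
Node voltage V_A = V_supply · R_p/(R_s + R_p) = 11.7 × 0.04869 = 0.5697 V.
Branch current I = V_A/R_c = 0.5697/1.32 = 0.4316 A.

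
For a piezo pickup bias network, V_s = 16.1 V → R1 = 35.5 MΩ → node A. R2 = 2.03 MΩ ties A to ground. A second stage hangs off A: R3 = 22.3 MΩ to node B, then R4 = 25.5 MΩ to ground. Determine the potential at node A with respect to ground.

V_A ≈ 0.837 V

The second stage (R3 + R4 = 47.80 MΩ) loads node A in parallel with R2.
R2 ‖ (R3+R4) = 1.947 MΩ.
V_A = 16.1 × 1.947/(35.5 + 1.947) = 0.8372 V.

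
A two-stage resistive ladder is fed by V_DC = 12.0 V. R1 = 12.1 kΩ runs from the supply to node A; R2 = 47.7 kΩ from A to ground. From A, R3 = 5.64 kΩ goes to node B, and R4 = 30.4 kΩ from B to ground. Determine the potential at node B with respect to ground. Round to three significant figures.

V_B ≈ 6.37 V

Looking into the second stage from A: R3 + R4 = 36.04 kΩ appears in parallel with R2.
R2 ‖ (R3+R4) = 20.53 kΩ.
So V_A = 12.0 × 0.6292 = 7.550 V.
Then the unloaded second divider: V_B = V_A × R4/(R3+R4) = 7.550 × 0.8435 = 6.368 V.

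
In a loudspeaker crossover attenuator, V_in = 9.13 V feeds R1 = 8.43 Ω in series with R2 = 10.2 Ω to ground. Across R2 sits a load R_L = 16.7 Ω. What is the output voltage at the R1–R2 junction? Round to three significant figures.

First combine the lower leg with the load: R2 ‖ R_L = 6.332 Ω.
Now apply the divider: V_out = 9.13 × 0.4290 = 3.916 V.

V_out ≈ 3.92 V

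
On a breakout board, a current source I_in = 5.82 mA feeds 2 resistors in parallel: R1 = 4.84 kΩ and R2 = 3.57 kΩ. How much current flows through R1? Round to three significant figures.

I ≈ 2.47 mA

With just two branches, the current splits inversely with resistance.
So I = 5.82 × 3.57/8.410 = 2.471 mA.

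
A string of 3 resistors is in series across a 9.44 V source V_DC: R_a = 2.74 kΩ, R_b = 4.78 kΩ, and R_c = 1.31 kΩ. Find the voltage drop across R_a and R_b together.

V ≈ 8.04 V

Series total: ΣR = 2.74 + 4.78 + 1.31 = 8.830 kΩ.
R_{R_a..R_b} = 2.74 + 4.78 = 7.520 kΩ.
By the voltage-divider rule, V = 9.44 × 7.520/8.830 = 8.040 V.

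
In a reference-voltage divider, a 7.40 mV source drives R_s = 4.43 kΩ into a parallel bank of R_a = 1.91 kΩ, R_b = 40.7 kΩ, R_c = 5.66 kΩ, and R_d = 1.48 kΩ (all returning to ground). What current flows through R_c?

I ≈ 0.181 µA

Equivalent of the parallel group: R_p = 0.7140 kΩ.
V_A = 7.40 × 0.7140/5.144 = 1.027 mV.
Branch current I = V_A/R_c = 1.027/5.66 = 0.1815 µA.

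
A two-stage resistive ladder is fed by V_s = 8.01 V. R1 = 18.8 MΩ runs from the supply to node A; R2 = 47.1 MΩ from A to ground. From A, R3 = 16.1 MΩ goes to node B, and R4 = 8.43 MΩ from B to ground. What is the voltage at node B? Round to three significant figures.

Looking into the second stage from A: R3 + R4 = 24.53 MΩ appears in parallel with R2.
Effective lower resistance at A: R2 ‖ 24.53 = 16.13 MΩ.
V_A = 8.01 × 16.13/(18.8 + 16.13) = 3.699 V.
V_B = V_A × 0.3437 = 1.271 V.

V_B ≈ 1.27 V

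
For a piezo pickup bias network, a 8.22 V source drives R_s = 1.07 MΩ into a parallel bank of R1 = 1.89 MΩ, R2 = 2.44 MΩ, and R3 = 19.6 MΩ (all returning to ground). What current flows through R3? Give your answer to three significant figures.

Equivalent of the parallel group: R_p = 1.010 MΩ.
Node voltage V_A = V_s · R_p/(R_s + R_p) = 8.22 × 0.4856 = 3.992 V.
Branch current I = V_A/R3 = 3.992/19.6 = 0.2037 µA.
(Equivalently: I_total = 3.952 µA, then current-divider fraction G_k/ΣG = 0.05154.)

I ≈ 0.204 µA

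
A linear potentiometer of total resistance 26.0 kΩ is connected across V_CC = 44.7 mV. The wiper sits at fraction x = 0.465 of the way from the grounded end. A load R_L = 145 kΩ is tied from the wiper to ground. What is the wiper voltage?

V_out ≈ 19.9 mV

The pot divides into 13.91 kΩ above the wiper and 12.09 kΩ below.
R_L loads the lower segment: effective lower R = 11.16 kΩ.
Then V_out = V_CC · 11.16/(13.91 + 11.16) = 19.90 mV.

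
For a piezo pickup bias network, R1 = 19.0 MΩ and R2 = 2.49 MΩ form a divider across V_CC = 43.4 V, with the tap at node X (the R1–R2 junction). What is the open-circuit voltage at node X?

V_th is the unloaded tap voltage: V_CC · R2/(R1+R2) = 43.4 × 0.1159 = 5.029 V.

V_th ≈ 5.03 V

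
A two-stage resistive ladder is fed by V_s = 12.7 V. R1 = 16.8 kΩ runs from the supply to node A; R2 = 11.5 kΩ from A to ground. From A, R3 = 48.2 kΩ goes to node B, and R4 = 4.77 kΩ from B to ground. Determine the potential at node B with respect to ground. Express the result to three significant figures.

Node A sees R2 in parallel with the series input of stage 2, R3 + R4 = 52.97 kΩ.
Effective lower resistance at A: R2 ‖ 52.97 = 9.449 kΩ.
V_A = 12.7 × 9.449/(16.8 + 9.449) = 4.572 V.
Stage 2 is unloaded, so V_B = V_A · R4/(R3+R4) = 4.572 × 4.77/52.97 = 0.4117 V.

V_B ≈ 0.412 V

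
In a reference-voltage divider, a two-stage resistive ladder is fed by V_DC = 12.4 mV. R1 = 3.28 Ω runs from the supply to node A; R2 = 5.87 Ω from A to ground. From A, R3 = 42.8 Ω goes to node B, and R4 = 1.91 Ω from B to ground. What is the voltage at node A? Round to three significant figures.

The second stage (R3 + R4 = 44.71 Ω) loads node A in parallel with R2.
Effective lower resistance at A: R2 ‖ 44.71 = 5.189 Ω.
V_A = 12.4 × 5.189/(3.28 + 5.189) = 7.597 mV.

V_A ≈ 7.60 mV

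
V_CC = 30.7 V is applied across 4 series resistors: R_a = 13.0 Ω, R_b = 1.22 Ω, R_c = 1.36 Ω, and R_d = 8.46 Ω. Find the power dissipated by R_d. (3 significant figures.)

P ≈ 13.8 W

The common current is I = 30.7/24.04 = 1.277 A.
V(R_d) = I·R = 10.80 V; P = V·I = 10.80 × 1.277 = 13.80 W.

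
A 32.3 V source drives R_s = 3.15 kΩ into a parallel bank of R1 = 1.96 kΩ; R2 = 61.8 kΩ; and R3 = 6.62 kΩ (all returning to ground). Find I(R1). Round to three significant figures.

I ≈ 5.26 mA

Equivalent of the parallel group: R_p = 1.476 kΩ.
Node voltage V_A = V_DC · R_p/(R_s + R_p) = 32.3 × 0.3191 = 10.31 V.
Branch current I = V_A/R1 = 10.31/1.96 = 5.258 mA.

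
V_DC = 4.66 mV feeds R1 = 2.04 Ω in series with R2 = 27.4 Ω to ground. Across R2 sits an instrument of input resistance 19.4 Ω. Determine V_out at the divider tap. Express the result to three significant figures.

First combine the lower leg with the load: R2 ‖ R_L = 11.36 Ω.
Then V_out = V_DC · R2'/(R1 + R2') = 4.66 × 11.36/13.40 = 3.950 mV.

V_out ≈ 3.95 mV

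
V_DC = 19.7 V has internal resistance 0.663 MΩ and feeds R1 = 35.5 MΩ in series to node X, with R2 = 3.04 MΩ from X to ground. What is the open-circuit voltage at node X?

R1' = 0.663 + 35.5 = 36.16 MΩ (source resistance + R1).
With X open, the divider is unloaded: V_th = 19.7 × 3.04/39.20 = 1.528 V.

V_th ≈ 1.53 V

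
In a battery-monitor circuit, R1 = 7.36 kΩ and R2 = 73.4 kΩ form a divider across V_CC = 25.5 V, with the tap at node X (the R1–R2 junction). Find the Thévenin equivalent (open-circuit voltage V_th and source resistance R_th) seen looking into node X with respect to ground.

V_th ≈ 23.2 V, R_th ≈ 6.69 kΩ

V_th is the unloaded tap voltage: V_CC · R2/(R1+R2) = 25.5 × 0.9089 = 23.18 V.
Looking into X with the source shorted: R_th = R1·R2/(R1+R2) = 7.360 × 73.4/80.76 = 6.689 kΩ.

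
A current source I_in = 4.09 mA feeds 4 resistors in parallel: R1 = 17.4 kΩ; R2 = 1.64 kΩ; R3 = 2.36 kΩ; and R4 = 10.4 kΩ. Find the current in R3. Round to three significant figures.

ΣG = 1/17.4 + 1/1.64 + 1/2.36 + 1/10.4 = 1.187.
R3 takes the fraction G_k/ΣG = 0.4237/1.187 = 0.3569, so I = 4.09 × 0.3569 = 1.460 mA.

I ≈ 1.46 mA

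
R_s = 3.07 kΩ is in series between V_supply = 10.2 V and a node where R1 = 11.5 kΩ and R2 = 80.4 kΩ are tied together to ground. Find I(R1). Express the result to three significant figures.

I ≈ 0.680 mA

Parallel bank: R_p = 1/(1/11.5 + 1/80.4) = 10.06 kΩ.
V_A by voltage divider: V_A = 10.2 × 10.06/(3.07 + 10.06) = 7.815 V.
Branch current I = V_A/R1 = 7.815/11.5 = 0.6796 mA.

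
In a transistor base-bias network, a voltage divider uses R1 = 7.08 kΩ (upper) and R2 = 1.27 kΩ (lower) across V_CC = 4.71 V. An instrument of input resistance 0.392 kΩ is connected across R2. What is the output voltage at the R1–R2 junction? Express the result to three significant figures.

First combine the lower leg with the load: R2 ‖ R_L = 0.2995 kΩ.
Voltage divider with the loaded lower leg: V_out = 4.71 × 0.2995/(7.08 + 0.2995) = 4.71 × 0.04059 = 0.1912 V.
(Unloaded it would be 0.716 V; the load pulls it down.)

V_out ≈ 0.191 V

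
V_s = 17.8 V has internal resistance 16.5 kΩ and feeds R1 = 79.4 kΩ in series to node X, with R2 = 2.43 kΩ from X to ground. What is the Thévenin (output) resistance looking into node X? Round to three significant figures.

R1' = 16.5 + 79.4 = 95.90 kΩ (source resistance + R1).
With V_s suppressed (replaced by a short), R_th = R1' ‖ R2 = (95.90 × 2.43)/(95.90 + 2.43) = 2.370 kΩ.

R_th ≈ 2.37 kΩ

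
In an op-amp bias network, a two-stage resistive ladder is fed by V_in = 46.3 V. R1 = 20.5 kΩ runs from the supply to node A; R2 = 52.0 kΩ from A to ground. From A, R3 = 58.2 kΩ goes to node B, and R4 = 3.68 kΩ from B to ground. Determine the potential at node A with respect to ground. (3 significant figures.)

Looking into the second stage from A: R3 + R4 = 61.88 kΩ appears in parallel with R2.
Effective lower resistance at A: R2 ‖ 61.88 = 28.26 kΩ.
V_A = 46.3 × 28.26/(20.5 + 28.26) = 26.83 V.

V_A ≈ 26.8 V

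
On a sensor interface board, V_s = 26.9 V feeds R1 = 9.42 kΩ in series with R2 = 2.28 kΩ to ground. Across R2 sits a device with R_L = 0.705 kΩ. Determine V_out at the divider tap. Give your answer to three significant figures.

The load sits in parallel with R2, giving an effective lower resistance R2' = R2·R_L/(R2+R_L) = 0.5385 kΩ.
Now apply the divider: V_out = 26.9 × 0.05407 = 1.455 V.

V_out ≈ 1.45 V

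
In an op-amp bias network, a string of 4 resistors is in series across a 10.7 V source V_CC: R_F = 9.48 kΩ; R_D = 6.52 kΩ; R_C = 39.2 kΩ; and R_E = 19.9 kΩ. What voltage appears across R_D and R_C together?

V ≈ 6.51 V

Series total: ΣR = 9.48 + 6.52 + 39.2 + 19.9 = 75.10 kΩ.
R_{R_D..R_C} = 6.52 + 39.2 = 45.72 kΩ.
V = V_CC · R/ΣR = 10.7 × 0.6088 = 6.514 V.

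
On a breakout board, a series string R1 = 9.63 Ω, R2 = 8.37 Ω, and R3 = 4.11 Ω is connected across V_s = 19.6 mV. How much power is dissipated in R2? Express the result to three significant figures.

The common current is I = 19.6/22.11 = 0.8865 mA.
V(R2) = I·R = 7.420 mV; P = V·I = 7.420 × 0.8865 = 6.577 µW.

P ≈ 6.58 µW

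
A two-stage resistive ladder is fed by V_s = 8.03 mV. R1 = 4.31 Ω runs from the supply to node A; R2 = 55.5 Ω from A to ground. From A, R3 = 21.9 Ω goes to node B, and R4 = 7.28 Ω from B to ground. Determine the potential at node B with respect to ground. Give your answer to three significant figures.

V_B ≈ 1.63 mV

Looking into the second stage from A: R3 + R4 = 29.18 Ω appears in parallel with R2.
R2 ‖ (R3+R4) = 19.12 Ω.
First divider: V_A = V_s · 19.12/(4.31 + 19.12) = 6.553 mV.
V_B = V_A × 0.2495 = 1.635 mV.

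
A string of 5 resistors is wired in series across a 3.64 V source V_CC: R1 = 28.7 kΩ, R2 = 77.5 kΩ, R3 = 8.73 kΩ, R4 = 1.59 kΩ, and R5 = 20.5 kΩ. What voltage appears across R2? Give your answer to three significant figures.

Series total: ΣR = 28.7 + 77.5 + 8.73 + 1.59 + 20.5 = 137.0 kΩ.
Voltage divider: V = V_CC · (77.50 / 137.0) = 3.64 × 0.5656 = 2.059 V.

V ≈ 2.06 V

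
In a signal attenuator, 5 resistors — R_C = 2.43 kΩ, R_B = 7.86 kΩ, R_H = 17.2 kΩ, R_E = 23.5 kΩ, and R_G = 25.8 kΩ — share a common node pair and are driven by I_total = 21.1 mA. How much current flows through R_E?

Conductances: ΣG = 1/2.43 + 1/7.86 + 1/17.2 + 1/23.5 + 1/25.8 = 0.6782 (1/kΩ).
By the current-divider rule, I = I_total · G_k/ΣG = 21.1 × 0.06274 = 1.324 mA.

I ≈ 1.32 mA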